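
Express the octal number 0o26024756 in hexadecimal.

Each octal digit is 3 bits: 2=010 6=110 0=000 2=010 4=100 7=111 5=101 6=110.
Group the bits into nibbles: 0101 1000 0010 1001 1110 1110 → 5829EE.

0x5829EE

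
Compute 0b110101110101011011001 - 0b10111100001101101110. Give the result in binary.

0b11110010011101101011

Subtract column by column in base 2:
  1-0 → 1
  0-1 → 1 (borrow)
  0-1-1 → 0 (borrow)
  1-1-1 → 1 (borrow)
  1-0-1 → 0
  0-1 → 1 (borrow)
  1-1-1 → 1 (borrow)
  1-0-1 → 0
  0-1 → 1 (borrow)
  1-1-1 → 1 (borrow)
  0-0-1 → 1 (borrow)
  1-0-1 → 0
  0-0 → 0
  1-0 → 1
  1-1 → 0
  1-1 → 0
  0-1 → 1 (borrow)
  1-1-1 → 1 (borrow)
  0-0-1 → 1 (borrow)
  1-1-1 → 1 (borrow)
  1-0-1 → 0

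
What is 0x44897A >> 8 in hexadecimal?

0x4489

Shifting right by 8 bits = 2 hex digits: drop the last 2.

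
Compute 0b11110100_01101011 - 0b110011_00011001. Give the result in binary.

Subtract column by column in base 2:
  1-1 → 0
  1-0 → 1
  0-0 → 0
  1-1 → 0
  0-1 → 1 (borrow)
  1-0-1 → 0
  1-0 → 1
  0-0 → 0
  0-1 → 1 (borrow)
  0-1-1 → 0 (borrow)
  1-0-1 → 0
  0-0 → 0
  1-1 → 0
  1-1 → 0
  1-0 → 1
  1-0 → 1

0b1100000101010010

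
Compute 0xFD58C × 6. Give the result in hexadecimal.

Multiply each base-16 digit by 6, carrying:
  C×6 = 72 → write 8 carry 4
  8×6+4 = 52 → write 4 carry 3
  5×6+3 = 33 → write 1 carry 2
  D×6+2 = 80 → write 0 carry 5
  F×6+5 = 95 → write F carry 5
  remaining carry: 5

0x5F0148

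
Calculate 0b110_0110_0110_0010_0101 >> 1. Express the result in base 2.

0b110011001100010010

Right shift by 1: drop the 1 least-significant bit.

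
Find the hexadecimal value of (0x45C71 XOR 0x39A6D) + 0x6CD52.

0xE936E

First 0x45C71 XOR 0x39A6D = 0x7C61C.
Add column by column in base 16, right to left:
  C+2 = E
  1+5 = 6
  6+D = 3 carry 1
  C+C+1 = 9 carry 1
  7+6+1 = E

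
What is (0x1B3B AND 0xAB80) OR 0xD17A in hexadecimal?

0xDB7A

0x1B3B AND 0xAB80 = 0x0B00.
Then OR with 0xD17A.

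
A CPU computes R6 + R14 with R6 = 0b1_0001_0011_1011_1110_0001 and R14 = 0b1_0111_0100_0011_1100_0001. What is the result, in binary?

0b1010000111111110100010

Add column by column in base 2, right to left:
  1+1 = 0 carry 1
  0+0+1 = 1
  0+0 = 0
  0+0 = 0
  0+0 = 0
  1+0 = 1
  1+1 = 0 carry 1
  1+1+1 = 1 carry 1
  1+1+1 = 1 carry 1
  1+1+1 = 1 carry 1
  0+0+1 = 1
  1+0 = 1
  1+0 = 1
  1+0 = 1
  0+1 = 1
  0+0 = 0
  1+1 = 0 carry 1
  0+1+1 = 0 carry 1
  0+1+1 = 0 carry 1
  0+0+1 = 1
  1+1 = 0 carry 1
  final carry 1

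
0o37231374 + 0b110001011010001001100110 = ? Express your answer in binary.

0b1010000101101010101100010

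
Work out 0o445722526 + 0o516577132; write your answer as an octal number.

Add column by column in base 8, right to left:
  6+2 = 0 carry 1
  2+3+1 = 6
  5+1 = 6
  2+7 = 1 carry 1
  2+7+1 = 2 carry 1
  7+5+1 = 5 carry 1
  5+6+1 = 4 carry 1
  4+1+1 = 6
  4+5 = 1 carry 1
  final carry 1

0o1164521660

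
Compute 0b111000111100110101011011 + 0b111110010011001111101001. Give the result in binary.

0b1110111010000000101000100

Add column by column in base 2, right to left:
  1+1 = 0 carry 1
  1+0+1 = 0 carry 1
  0+0+1 = 1
  1+1 = 0 carry 1
  1+0+1 = 0 carry 1
  0+1+1 = 0 carry 1
  1+1+1 = 1 carry 1
  0+1+1 = 0 carry 1
  1+1+1 = 1 carry 1
  0+1+1 = 0 carry 1
  1+0+1 = 0 carry 1
  1+0+1 = 0 carry 1
  0+1+1 = 0 carry 1
  0+1+1 = 0 carry 1
  1+0+1 = 0 carry 1
  1+0+1 = 0 carry 1
  1+1+1 = 1 carry 1
  1+0+1 = 0 carry 1
  0+0+1 = 1
  0+1 = 1
  0+1 = 1
  1+1 = 0 carry 1
  1+1+1 = 1 carry 1
  1+1+1 = 1 carry 1
  final carry 1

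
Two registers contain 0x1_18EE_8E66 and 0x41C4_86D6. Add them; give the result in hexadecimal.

Add column by column in base 16, right to left:
  6+6 = C
  6+D = 3 carry 1
  E+6+1 = 5 carry 1
  8+8+1 = 1 carry 1
  E+4+1 = 3 carry 1
  E+C+1 = B carry 1
  8+1+1 = A
  1+4 = 5
  1+0 = 1

0x15AB3153C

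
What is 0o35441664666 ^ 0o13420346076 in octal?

0o26061522610

XOR each oct digit independently (no carries):
  3^1=2, 5^3=6, 4^4=0, 4^2=6, 1^0=1, 6^3=5, 6^4=2, 4^6=2, 6^0=6, 6^7=1, 6^6=0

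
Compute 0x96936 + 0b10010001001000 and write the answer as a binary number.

0b10011000110101111110

0x96936 = 0b10010110100100110110 in binary.
Add column by column in base 2, right to left:
  0+0 = 0
  1+0 = 1
  1+0 = 1
  0+1 = 1
  1+0 = 1
  1+0 = 1
  0+1 = 1
  0+0 = 0
  1+0 = 1
  0+0 = 0
  0+1 = 1
  1+0 = 1
  0+0 = 0
  1+1 = 0 carry 1
  1+0+1 = 0 carry 1
  0+0+1 = 1
  1+0 = 1
  0+0 = 0
  0+0 = 0
  1+0 = 1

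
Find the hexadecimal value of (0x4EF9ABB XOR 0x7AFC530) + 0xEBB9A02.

First 0x4EF9ABB XOR 0x7AFC530 = 0x3405F8B.
Add column by column in base 16, right to left:
  B+2 = D
  8+0 = 8
  F+A = 9 carry 1
  5+9+1 = F
  0+B = B
  4+B = F
  3+E = 1 carry 1
  final carry 1

0x11FBF98D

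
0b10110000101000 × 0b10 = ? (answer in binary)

Multiply each base-2 digit by 2, carrying:
  0×2 = 0 → write 0
  0×2 = 0 → write 0
  0×2 = 0 → write 0
  1×2 = 2 → write 0 carry 1
  0×2+1 = 1 → write 1
  1×2 = 2 → write 0 carry 1
  0×2+1 = 1 → write 1
  0×2 = 0 → write 0
  0×2 = 0 → write 0
  0×2 = 0 → write 0
  1×2 = 2 → write 0 carry 1
  1×2+1 = 3 → write 1 carry 1
  0×2+1 = 1 → write 1
  1×2 = 2 → write 0 carry 1
  remaining carry: 1

0b101100001010000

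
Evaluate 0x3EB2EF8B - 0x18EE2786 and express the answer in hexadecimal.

Subtract column by column in base 16:
  B-6 → 5
  8-8 → 0
  F-7 → 8
  E-2 → C
  2-E → 4 (borrow)
  B-E-1 → C (borrow)
  E-8-1 → 5
  3-1 → 2

0x25C4C805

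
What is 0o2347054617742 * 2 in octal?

0o4716131437704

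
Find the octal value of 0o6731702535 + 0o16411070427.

0o25342773164

Add column by column in base 8, right to left:
  5+7 = 4 carry 1
  3+2+1 = 6
  5+4 = 1 carry 1
  2+0+1 = 3
  0+7 = 7
  7+0 = 7
  1+1 = 2
  3+1 = 4
  7+4 = 3 carry 1
  6+6+1 = 5 carry 1
  0+1+1 = 2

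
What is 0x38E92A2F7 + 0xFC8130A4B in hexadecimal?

Add column by column in base 16, right to left:
  7+B = 2 carry 1
  F+4+1 = 4 carry 1
  2+A+1 = D
  A+0 = A
  2+3 = 5
  9+1 = A
  E+8 = 6 carry 1
  8+C+1 = 5 carry 1
  3+F+1 = 3 carry 1
  final carry 1

0x1356A5AD42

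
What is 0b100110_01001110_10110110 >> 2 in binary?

0b10011001001110101101

Right shift by 2: drop the 2 least-significant bits.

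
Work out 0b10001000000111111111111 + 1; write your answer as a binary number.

The trailing 12 digits are 1 (max in base 2), so adding 1 cascades: they roll to 0 and the next digit up increments.

0b10001000001000000000000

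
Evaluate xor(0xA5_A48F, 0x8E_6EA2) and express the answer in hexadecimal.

0x2BCA2D

XOR each hex digit independently (no carries):
  A^8=2, 5^E=B, A^6=C, 4^E=A, 8^A=2, F^2=D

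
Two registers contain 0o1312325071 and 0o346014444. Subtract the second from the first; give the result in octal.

Subtract column by column in base 8:
  1-4 → 5 (borrow)
  7-4-1 → 2
  0-4 → 4 (borrow)
  5-4-1 → 0
  2-1 → 1
  3-0 → 3
  2-6 → 4 (borrow)
  1-4-1 → 4 (borrow)
  3-3-1 → 7 (borrow)
  1-0-1 → 0

0o744310425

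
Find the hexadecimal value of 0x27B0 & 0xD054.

0x0010

AND each hex digit independently (no carries):
  2&D=0, 7&0=0, B&5=1, 0&4=0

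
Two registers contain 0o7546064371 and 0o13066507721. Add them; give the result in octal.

0o22634574312

Add column by column in base 8, right to left:
  1+1 = 2
  7+2 = 1 carry 1
  3+7+1 = 3 carry 1
  4+7+1 = 4 carry 1
  6+0+1 = 7
  0+5 = 5
  6+6 = 4 carry 1
  4+6+1 = 3 carry 1
  5+0+1 = 6
  7+3 = 2 carry 1
  0+1+1 = 2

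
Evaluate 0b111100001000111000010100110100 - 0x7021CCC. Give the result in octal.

0b111100001000111000010100110100 = 0o7410702464 in octal.
0x7021CCC = 0o700416314 in octal.
Subtract column by column in base 8:
  4-4 → 0
  6-1 → 5
  4-3 → 1
  2-6 → 4 (borrow)
  0-1-1 → 6 (borrow)
  7-4-1 → 2
  0-0 → 0
  1-0 → 1
  4-7 → 5 (borrow)
  7-0-1 → 6

0o6510264150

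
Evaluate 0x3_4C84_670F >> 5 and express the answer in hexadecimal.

5 bits is not a whole number of base-16 digits; in binary: 1101001100100001000110011100001111 >> 5 = 11010011001000010001100111000.

0x1A642338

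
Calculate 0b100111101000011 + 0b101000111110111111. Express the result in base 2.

Add column by column in base 2, right to left:
  1+1 = 0 carry 1
  1+1+1 = 1 carry 1
  0+1+1 = 0 carry 1
  0+1+1 = 0 carry 1
  0+1+1 = 0 carry 1
  0+1+1 = 0 carry 1
  1+0+1 = 0 carry 1
  0+1+1 = 0 carry 1
  1+1+1 = 1 carry 1
  1+1+1 = 1 carry 1
  1+1+1 = 1 carry 1
  1+1+1 = 1 carry 1
  0+0+1 = 1
  0+0 = 0
  1+0 = 1
  0+1 = 1
  0+0 = 0
  0+1 = 1

0b101101111100000010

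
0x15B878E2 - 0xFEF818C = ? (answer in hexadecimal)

0x5C8F756

Subtract column by column in base 16:
  2-C → 6 (borrow)
  E-8-1 → 5
  8-1 → 7
  7-8 → F (borrow)
  8-F-1 → 8 (borrow)
  B-E-1 → C (borrow)
  5-F-1 → 5 (borrow)
  1-0-1 → 0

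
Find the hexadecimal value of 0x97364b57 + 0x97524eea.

0x12e889a41

Add column by column in base 16, right to left:
  7+a = 1 carry 1
  5+e+1 = 4 carry 1
  b+e+1 = a carry 1
  4+4+1 = 9
  6+2 = 8
  3+5 = 8
  7+7 = e
  9+9 = 2 carry 1
  final carry 1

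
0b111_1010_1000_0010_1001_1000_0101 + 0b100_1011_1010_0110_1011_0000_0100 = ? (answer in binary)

0b1100011000101001010010001001

Add column by column in base 2, right to left:
  1+0 = 1
  0+0 = 0
  1+1 = 0 carry 1
  0+0+1 = 1
  0+0 = 0
  0+0 = 0
  0+0 = 0
  1+0 = 1
  1+1 = 0 carry 1
  0+1+1 = 0 carry 1
  0+0+1 = 1
  1+1 = 0 carry 1
  0+0+1 = 1
  1+1 = 0 carry 1
  0+1+1 = 0 carry 1
  0+0+1 = 1
  0+0 = 0
  0+1 = 1
  0+0 = 0
  1+1 = 0 carry 1
  0+1+1 = 0 carry 1
  1+1+1 = 1 carry 1
  0+0+1 = 1
  1+1 = 0 carry 1
  1+0+1 = 0 carry 1
  1+0+1 = 0 carry 1
  1+1+1 = 1 carry 1
  final carry 1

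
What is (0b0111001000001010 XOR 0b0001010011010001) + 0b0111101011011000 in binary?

0b1110000110110011

First 0b0111001000001010 XOR 0b0001010011010001 = 0b0110011011011011.
Add column by column in base 2, right to left:
  1+0 = 1
  1+0 = 1
  0+0 = 0
  1+1 = 0 carry 1
  1+1+1 = 1 carry 1
  0+0+1 = 1
  1+1 = 0 carry 1
  1+1+1 = 1 carry 1
  0+0+1 = 1
  1+1 = 0 carry 1
  1+0+1 = 0 carry 1
  0+1+1 = 0 carry 1
  0+1+1 = 0 carry 1
  1+1+1 = 1 carry 1
  1+1+1 = 1 carry 1
  final carry 1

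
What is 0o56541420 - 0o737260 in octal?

Subtract column by column in base 8:
  0-0 → 0
  2-6 → 4 (borrow)
  4-2-1 → 1
  1-7 → 2 (borrow)
  4-3-1 → 0
  5-7 → 6 (borrow)
  6-0-1 → 5
  5-0 → 5

0o55602140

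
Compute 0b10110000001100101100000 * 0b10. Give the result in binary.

Multiply each base-2 digit by 2, carrying:
  0×2 = 0 → write 0
  0×2 = 0 → write 0
  0×2 = 0 → write 0
  0×2 = 0 → write 0
  0×2 = 0 → write 0
  1×2 = 2 → write 0 carry 1
  1×2+1 = 3 → write 1 carry 1
  0×2+1 = 1 → write 1
  1×2 = 2 → write 0 carry 1
  0×2+1 = 1 → write 1
  0×2 = 0 → write 0
  1×2 = 2 → write 0 carry 1
  1×2+1 = 3 → write 1 carry 1
  0×2+1 = 1 → write 1
  0×2 = 0 → write 0
  0×2 = 0 → write 0
  0×2 = 0 → write 0
  0×2 = 0 → write 0
  0×2 = 0 → write 0
  1×2 = 2 → write 0 carry 1
  1×2+1 = 3 → write 1 carry 1
  0×2+1 = 1 → write 1
  1×2 = 2 → write 0 carry 1
  remaining carry: 1

0b101100000011001011000000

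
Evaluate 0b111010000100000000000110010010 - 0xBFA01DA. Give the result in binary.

0xBFA01DA = 0b1011111110100000000111011010 in binary.
Subtract column by column in base 2:
  0-0 → 0
  1-1 → 0
  0-0 → 0
  0-1 → 1 (borrow)
  1-1-1 → 1 (borrow)
  0-0-1 → 1 (borrow)
  0-1-1 → 0 (borrow)
  1-1-1 → 1 (borrow)
  1-1-1 → 1 (borrow)
  0-0-1 → 1 (borrow)
  0-0-1 → 1 (borrow)
  0-0-1 → 1 (borrow)
  0-0-1 → 1 (borrow)
  0-0-1 → 1 (borrow)
  0-0-1 → 1 (borrow)
  0-0-1 → 1 (borrow)
  0-0-1 → 1 (borrow)
  0-1-1 → 0 (borrow)
  0-0-1 → 1 (borrow)
  0-1-1 → 0 (borrow)
  1-1-1 → 1 (borrow)
  0-1-1 → 0 (borrow)
  0-1-1 → 0 (borrow)
  0-1-1 → 0 (borrow)
  0-1-1 → 0 (borrow)
  1-1-1 → 1 (borrow)
  0-0-1 → 1 (borrow)
  1-1-1 → 1 (borrow)
  1-0-1 → 0
  1-0 → 1

0b101110000101011111111110111000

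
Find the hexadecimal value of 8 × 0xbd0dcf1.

Multiply each base-16 digit by 8, carrying:
  1×8 = 8 → write 8
  f×8 = 120 → write 8 carry 7
  c×8+7 = 103 → write 7 carry 6
  d×8+6 = 110 → write e carry 6
  0×8+6 = 6 → write 6
  d×8 = 104 → write 8 carry 6
  b×8+6 = 94 → write e carry 5
  remaining carry: 5

0x5e86e788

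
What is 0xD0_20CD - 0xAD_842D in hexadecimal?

0x229CA0

Subtract column by column in base 16:
  D-D → 0
  C-2 → A
  0-4 → C (borrow)
  2-8-1 → 9 (borrow)
  0-D-1 → 2 (borrow)
  D-A-1 → 2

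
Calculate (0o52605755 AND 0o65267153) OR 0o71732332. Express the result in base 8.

0o71737373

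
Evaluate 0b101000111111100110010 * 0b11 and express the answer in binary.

Multiply each base-2 digit by 3, carrying:
  0×3 = 0 → write 0
  1×3 = 3 → write 1 carry 1
  0×3+1 = 1 → write 1
  0×3 = 0 → write 0
  1×3 = 3 → write 1 carry 1
  1×3+1 = 4 → write 0 carry 2
  0×3+2 = 2 → write 0 carry 1
  0×3+1 = 1 → write 1
  1×3 = 3 → write 1 carry 1
  1×3+1 = 4 → write 0 carry 2
  1×3+2 = 5 → write 1 carry 2
  1×3+2 = 5 → write 1 carry 2
  1×3+2 = 5 → write 1 carry 2
  1×3+2 = 5 → write 1 carry 2
  1×3+2 = 5 → write 1 carry 2
  0×3+2 = 2 → write 0 carry 1
  0×3+1 = 1 → write 1
  0×3 = 0 → write 0
  1×3 = 3 → write 1 carry 1
  0×3+1 = 1 → write 1
  1×3 = 3 → write 1 carry 1
  remaining carry: 1

0b1111010111110110010110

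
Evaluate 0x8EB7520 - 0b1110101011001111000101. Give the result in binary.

0x8EB7520 = 0b1000111010110111010100100000 in binary.
Subtract column by column in base 2:
  0-1 → 1 (borrow)
  0-0-1 → 1 (borrow)
  0-1-1 → 0 (borrow)
  0-0-1 → 1 (borrow)
  0-0-1 → 1 (borrow)
  1-0-1 → 0
  0-1 → 1 (borrow)
  0-1-1 → 0 (borrow)
  1-1-1 → 1 (borrow)
  0-1-1 → 0 (borrow)
  1-0-1 → 0
  0-0 → 0
  1-1 → 0
  1-1 → 0
  1-0 → 1
  0-1 → 1 (borrow)
  1-0-1 → 0
  1-1 → 0
  0-0 → 0
  1-1 → 0
  0-1 → 1 (borrow)
  1-1-1 → 1 (borrow)
  1-0-1 → 0
  1-0 → 1
  0-0 → 0
  0-0 → 0
  0-0 → 0
  1-0 → 1

0b1000101100001100000101011011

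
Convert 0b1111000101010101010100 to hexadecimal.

0x3C5554

Group the bits into nibbles: 0011 1100 0101 0101 0101 0100 → 3C5554.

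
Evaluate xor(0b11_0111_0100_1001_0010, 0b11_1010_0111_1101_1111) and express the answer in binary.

0b001101001101001101

XOR bit by bit (1 where the bits differ):
  110111010010010010
^ 111010011111011111
= 001101001101001101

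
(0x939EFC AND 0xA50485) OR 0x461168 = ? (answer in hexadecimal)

0xC715EC

0x939EFC AND 0xA50485 = 0x810484.
Then OR with 0x461168.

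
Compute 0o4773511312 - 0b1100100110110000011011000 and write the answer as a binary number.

0o4773511312 = 0b100111111011101001001011001010 in binary.
Subtract column by column in base 2:
  0-0 → 0
  1-0 → 1
  0-0 → 0
  1-1 → 0
  0-1 → 1 (borrow)
  0-0-1 → 1 (borrow)
  1-1-1 → 1 (borrow)
  1-1-1 → 1 (borrow)
  0-0-1 → 1 (borrow)
  1-0-1 → 0
  0-0 → 0
  0-0 → 0
  1-0 → 1
  0-1 → 1 (borrow)
  0-1-1 → 0 (borrow)
  1-0-1 → 0
  0-1 → 1 (borrow)
  1-1-1 → 1 (borrow)
  1-0-1 → 0
  1-0 → 1
  0-1 → 1 (borrow)
  1-0-1 → 0
  1-0 → 1
  1-1 → 0
  1-1 → 0
  1-0 → 1
  1-0 → 1
  0-0 → 0
  0-0 → 0
  1-0 → 1

0b100110010110110011000111110010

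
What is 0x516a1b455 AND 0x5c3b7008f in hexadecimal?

0x502a10005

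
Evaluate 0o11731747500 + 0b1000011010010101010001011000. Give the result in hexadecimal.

0x57D12398

0o11731747500 = 0x4F67CF40 in hexadecimal.
0b1000011010010101010001011000 = 0x8695458 in hexadecimal.
Add column by column in base 16, right to left:
  0+8 = 8
  4+5 = 9
  F+4 = 3 carry 1
  C+5+1 = 2 carry 1
  7+9+1 = 1 carry 1
  6+6+1 = D
  F+8 = 7 carry 1
  4+0+1 = 5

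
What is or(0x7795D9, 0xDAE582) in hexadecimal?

0xFFF5DB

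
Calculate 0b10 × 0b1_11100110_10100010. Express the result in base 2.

0b111100110101000100

Multiply each base-2 digit by 2, carrying:
  0×2 = 0 → write 0
  1×2 = 2 → write 0 carry 1
  0×2+1 = 1 → write 1
  0×2 = 0 → write 0
  0×2 = 0 → write 0
  1×2 = 2 → write 0 carry 1
  0×2+1 = 1 → write 1
  1×2 = 2 → write 0 carry 1
  0×2+1 = 1 → write 1
  1×2 = 2 → write 0 carry 1
  1×2+1 = 3 → write 1 carry 1
  0×2+1 = 1 → write 1
  0×2 = 0 → write 0
  1×2 = 2 → write 0 carry 1
  1×2+1 = 3 → write 1 carry 1
  1×2+1 = 3 → write 1 carry 1
  1×2+1 = 3 → write 1 carry 1
  remaining carry: 1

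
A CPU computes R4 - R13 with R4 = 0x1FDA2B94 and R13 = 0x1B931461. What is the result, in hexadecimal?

0x4471733

Subtract column by column in base 16:
  4-1 → 3
  9-6 → 3
  B-4 → 7
  2-1 → 1
  A-3 → 7
  D-9 → 4
  F-B → 4
  1-1 → 0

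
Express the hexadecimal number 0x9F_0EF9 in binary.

0b100111110000111011111001

Expand each hex digit to 4 bits: 9=1001 F=1111 0=0000 E=1110 F=1111 9=1001.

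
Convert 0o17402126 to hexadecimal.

Each octal digit is 3 bits: 1=001 7=111 4=100 0=000 2=010 1=001 2=010 6=110.
Group the bits into nibbles: 0011 1110 0000 0100 0101 0110 → 3e0456.

0x3e0456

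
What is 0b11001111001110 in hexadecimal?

0x33CE

Group the bits into nibbles: 0011 0011 1100 1110 → 33CE.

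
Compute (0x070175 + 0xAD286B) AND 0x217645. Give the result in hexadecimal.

Add column by column in base 16, right to left:
  5+B = 0 carry 1
  7+6+1 = E
  1+8 = 9
  0+2 = 2
  7+D = 4 carry 1
  0+A+1 = B
Sum = 0xB429E0; now AND with 0x217645:
  B&2=2, 4&1=0, 2&7=2, 9&6=0, E&4=4, 0&5=0

0x202040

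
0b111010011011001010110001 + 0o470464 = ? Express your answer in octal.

0o73021745

0b111010011011001010110001 = 0o72331261 in octal.
Add column by column in base 8, right to left:
  1+4 = 5
  6+6 = 4 carry 1
  2+4+1 = 7
  1+0 = 1
  3+7 = 2 carry 1
  3+4+1 = 0 carry 1
  2+0+1 = 3
  7+0 = 7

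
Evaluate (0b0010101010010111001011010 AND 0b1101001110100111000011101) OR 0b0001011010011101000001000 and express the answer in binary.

0b0010101010010111001011010 AND 0b1101001110100111000011101 = 0b0000001010000111000011000.
Then OR with 0b0001011010011101000001000.

0b1011010011111000011000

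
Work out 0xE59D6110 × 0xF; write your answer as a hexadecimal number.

0xD7438AFF0

Multiply each base-16 digit by 15, carrying:
  0×15 = 0 → write 0
  1×15 = 15 → write F
  1×15 = 15 → write F
  6×15 = 90 → write A carry 5
  D×15+5 = 200 → write 8 carry 12
  9×15+12 = 147 → write 3 carry 9
  5×15+9 = 84 → write 4 carry 5
  E×15+5 = 215 → write 7 carry 13
  remaining carry: D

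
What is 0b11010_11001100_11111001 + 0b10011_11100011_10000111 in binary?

0b1011101011000010000000

Add column by column in base 2, right to left:
  1+1 = 0 carry 1
  0+1+1 = 0 carry 1
  0+1+1 = 0 carry 1
  1+0+1 = 0 carry 1
  1+0+1 = 0 carry 1
  1+0+1 = 0 carry 1
  1+0+1 = 0 carry 1
  1+1+1 = 1 carry 1
  0+1+1 = 0 carry 1
  0+1+1 = 0 carry 1
  1+0+1 = 0 carry 1
  1+0+1 = 0 carry 1
  0+0+1 = 1
  0+1 = 1
  1+1 = 0 carry 1
  1+1+1 = 1 carry 1
  0+1+1 = 0 carry 1
  1+1+1 = 1 carry 1
  0+0+1 = 1
  1+0 = 1
  1+1 = 0 carry 1
  final carry 1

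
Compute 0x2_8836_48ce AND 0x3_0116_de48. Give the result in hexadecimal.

0x200164848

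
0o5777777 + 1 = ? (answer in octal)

0o6000000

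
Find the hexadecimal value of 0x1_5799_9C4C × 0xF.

Multiply each base-16 digit by 15, carrying:
  C×15 = 180 → write 4 carry 11
  4×15+11 = 71 → write 7 carry 4
  C×15+4 = 184 → write 8 carry 11
  9×15+11 = 146 → write 2 carry 9
  9×15+9 = 144 → write 0 carry 9
  9×15+9 = 144 → write 0 carry 9
  7×15+9 = 114 → write 2 carry 7
  5×15+7 = 82 → write 2 carry 5
  1×15+5 = 20 → write 4 carry 1
  remaining carry: 1

0x1422002874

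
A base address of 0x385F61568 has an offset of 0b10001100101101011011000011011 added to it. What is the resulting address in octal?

0x385F61568 = 0o160575412550 in octal.
0b10001100101101011011000011011 = 0o2145533033 in octal.
Add column by column in base 8, right to left:
  0+3 = 3
  5+3 = 0 carry 1
  5+0+1 = 6
  2+3 = 5
  1+3 = 4
  4+5 = 1 carry 1
  5+5+1 = 3 carry 1
  7+4+1 = 4 carry 1
  5+1+1 = 7
  0+2 = 2
  6+0 = 6
  1+0 = 1

0o162743145603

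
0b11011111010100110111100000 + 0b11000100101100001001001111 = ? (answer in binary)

0b110100100000001000000101111

Add column by column in base 2, right to left:
  0+1 = 1
  0+1 = 1
  0+1 = 1
  0+1 = 1
  0+0 = 0
  1+0 = 1
  1+1 = 0 carry 1
  1+0+1 = 0 carry 1
  1+0+1 = 0 carry 1
  0+1+1 = 0 carry 1
  1+0+1 = 0 carry 1
  1+0+1 = 0 carry 1
  0+0+1 = 1
  0+0 = 0
  1+1 = 0 carry 1
  0+1+1 = 0 carry 1
  1+0+1 = 0 carry 1
  0+1+1 = 0 carry 1
  1+0+1 = 0 carry 1
  1+0+1 = 0 carry 1
  1+1+1 = 1 carry 1
  1+0+1 = 0 carry 1
  1+0+1 = 0 carry 1
  0+0+1 = 1
  1+1 = 0 carry 1
  1+1+1 = 1 carry 1
  final carry 1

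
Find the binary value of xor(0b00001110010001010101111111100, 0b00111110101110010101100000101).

0b00110000111111000000011111001

XOR bit by bit (1 where the bits differ):
  00001110010001010101111111100
^ 00111110101110010101100000101
= 00110000111111000000011111001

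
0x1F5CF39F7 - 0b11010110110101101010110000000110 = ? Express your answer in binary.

0b100011110111110001000110111110001

0x1F5CF39F7 = 0b111110101110011110011100111110111 in binary.
Subtract column by column in base 2:
  1-0 → 1
  1-1 → 0
  1-1 → 0
  0-0 → 0
  1-0 → 1
  1-0 → 1
  1-0 → 1
  1-0 → 1
  1-0 → 1
  0-0 → 0
  0-1 → 1 (borrow)
  1-1-1 → 1 (borrow)
  1-0-1 → 0
  1-1 → 0
  0-0 → 0
  0-1 → 1 (borrow)
  1-0-1 → 0
  1-1 → 0
  1-1 → 0
  1-0 → 1
  0-1 → 1 (borrow)
  0-0-1 → 1 (borrow)
  1-1-1 → 1 (borrow)
  1-1-1 → 1 (borrow)
  1-0-1 → 0
  0-1 → 1 (borrow)
  1-1-1 → 1 (borrow)
  0-0-1 → 1 (borrow)
  1-1-1 → 1 (borrow)
  1-0-1 → 0
  1-1 → 0
  1-1 → 0
  1-0 → 1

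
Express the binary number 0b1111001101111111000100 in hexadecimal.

0x3cdfc4

Group the bits into nibbles: 0011 1100 1101 1111 1100 0100 → 3cdfc4.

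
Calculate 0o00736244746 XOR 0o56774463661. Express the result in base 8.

0o56042627127

XOR each oct digit independently (no carries):
  0^5=5, 0^6=6, 7^7=0, 3^7=4, 6^4=2, 2^4=6, 4^6=2, 4^3=7, 7^6=1, 4^6=2, 6^1=7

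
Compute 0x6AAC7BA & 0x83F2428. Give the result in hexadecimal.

0x02A0428

AND each hex digit independently (no carries):
  6&8=0, A&3=2, A&F=A, C&2=0, 7&4=4, B&2=2, A&8=8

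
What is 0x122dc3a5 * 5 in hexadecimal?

0x5ae4d239

Multiply each base-16 digit by 5, carrying:
  5×5 = 25 → write 9 carry 1
  a×5+1 = 51 → write 3 carry 3
  3×5+3 = 18 → write 2 carry 1
  c×5+1 = 61 → write d carry 3
  d×5+3 = 68 → write 4 carry 4
  2×5+4 = 14 → write e
  2×5 = 10 → write a
  1×5 = 5 → write 5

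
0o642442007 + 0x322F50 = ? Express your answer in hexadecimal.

0x6BC7357

0o642442007 = 0x68A4407 in hexadecimal.
Add column by column in base 16, right to left:
  7+0 = 7
  0+5 = 5
  4+F = 3 carry 1
  4+2+1 = 7
  A+2 = C
  8+3 = B
  6+0 = 6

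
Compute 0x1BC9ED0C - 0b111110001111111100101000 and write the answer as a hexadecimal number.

0x1AD0EDE4

0b111110001111111100101000 = 0xF8FF28 in hexadecimal.
Subtract column by column in base 16:
  C-8 → 4
  0-2 → E (borrow)
  D-F-1 → D (borrow)
  E-F-1 → E (borrow)
  9-8-1 → 0
  C-F → D (borrow)
  B-0-1 → A
  1-0 → 1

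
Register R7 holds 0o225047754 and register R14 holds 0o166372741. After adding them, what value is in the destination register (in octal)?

0o413442715

Add column by column in base 8, right to left:
  4+1 = 5
  5+4 = 1 carry 1
  7+7+1 = 7 carry 1
  7+2+1 = 2 carry 1
  4+7+1 = 4 carry 1
  0+3+1 = 4
  5+6 = 3 carry 1
  2+6+1 = 1 carry 1
  2+1+1 = 4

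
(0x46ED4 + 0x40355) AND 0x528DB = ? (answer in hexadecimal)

0x2009

Add column by column in base 16, right to left:
  4+5 = 9
  D+5 = 2 carry 1
  E+3+1 = 2 carry 1
  6+0+1 = 7
  4+4 = 8
Sum = 0x87229; now AND with 0x528DB:
  8&5=0, 7&2=2, 2&8=0, 2&D=0, 9&B=9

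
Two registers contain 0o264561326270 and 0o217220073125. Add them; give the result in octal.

Add column by column in base 8, right to left:
  0+5 = 5
  7+2 = 1 carry 1
  2+1+1 = 4
  6+3 = 1 carry 1
  2+7+1 = 2 carry 1
  3+0+1 = 4
  1+0 = 1
  6+2 = 0 carry 1
  5+2+1 = 0 carry 1
  4+7+1 = 4 carry 1
  6+1+1 = 0 carry 1
  2+2+1 = 5

0o504001421415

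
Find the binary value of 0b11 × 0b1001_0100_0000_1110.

0b11011110000101010

Multiply each base-2 digit by 3, carrying:
  0×3 = 0 → write 0
  1×3 = 3 → write 1 carry 1
  1×3+1 = 4 → write 0 carry 2
  1×3+2 = 5 → write 1 carry 2
  0×3+2 = 2 → write 0 carry 1
  0×3+1 = 1 → write 1
  0×3 = 0 → write 0
  0×3 = 0 → write 0
  0×3 = 0 → write 0
  0×3 = 0 → write 0
  1×3 = 3 → write 1 carry 1
  0×3+1 = 1 → write 1
  1×3 = 3 → write 1 carry 1
  0×3+1 = 1 → write 1
  0×3 = 0 → write 0
  1×3 = 3 → write 1 carry 1
  remaining carry: 1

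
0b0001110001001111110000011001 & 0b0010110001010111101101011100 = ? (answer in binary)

0b0000110001000111100000011000

AND bit by bit (1 only where both bits are 1):
  0001110001001111110000011001
& 0010110001010111101101011100
= 0000110001000111100000011000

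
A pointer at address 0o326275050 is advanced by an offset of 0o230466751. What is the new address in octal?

0o556764021

Add column by column in base 8, right to left:
  0+1 = 1
  5+5 = 2 carry 1
  0+7+1 = 0 carry 1
  5+6+1 = 4 carry 1
  7+6+1 = 6 carry 1
  2+4+1 = 7
  6+0 = 6
  2+3 = 5
  3+2 = 5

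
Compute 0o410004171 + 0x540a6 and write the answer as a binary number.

0o410004171 = 0b100001000000000100001111001 in binary.
0x540a6 = 0b1010100000010100110 in binary.
Add column by column in base 2, right to left:
  1+0 = 1
  0+1 = 1
  0+1 = 1
  1+0 = 1
  1+0 = 1
  1+1 = 0 carry 1
  1+0+1 = 0 carry 1
  0+1+1 = 0 carry 1
  0+0+1 = 1
  0+0 = 0
  0+0 = 0
  1+0 = 1
  0+0 = 0
  0+0 = 0
  0+1 = 1
  0+0 = 0
  0+1 = 1
  0+0 = 0
  0+1 = 1
  0+0 = 0
  0+0 = 0
  1+0 = 1
  0+0 = 0
  0+0 = 0
  0+0 = 0
  0+0 = 0
  1+0 = 1

0b100001001010100100100011111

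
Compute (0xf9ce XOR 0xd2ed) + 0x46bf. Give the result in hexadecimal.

First 0xf9ce XOR 0xd2ed = 0x2b23.
Add column by column in base 16, right to left:
  3+f = 2 carry 1
  2+b+1 = e
  b+6 = 1 carry 1
  2+4+1 = 7

0x71e2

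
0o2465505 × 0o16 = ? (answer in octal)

0o44356706

Multiply each base-8 digit by 14, carrying:
  5×14 = 70 → write 6 carry 8
  0×14+8 = 8 → write 0 carry 1
  5×14+1 = 71 → write 7 carry 8
  5×14+8 = 78 → write 6 carry 9
  6×14+9 = 93 → write 5 carry 11
  4×14+11 = 67 → write 3 carry 8
  2×14+8 = 36 → write 4 carry 4
  remaining carry: 4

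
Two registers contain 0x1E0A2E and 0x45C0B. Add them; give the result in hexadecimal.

Add column by column in base 16, right to left:
  E+B = 9 carry 1
  2+0+1 = 3
  A+C = 6 carry 1
  0+5+1 = 6
  E+4 = 2 carry 1
  1+0+1 = 2

0x226639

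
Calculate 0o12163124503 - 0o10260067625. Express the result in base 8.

Subtract column by column in base 8:
  3-5 → 6 (borrow)
  0-2-1 → 5 (borrow)
  5-6-1 → 6 (borrow)
  4-7-1 → 4 (borrow)
  2-6-1 → 3 (borrow)
  1-0-1 → 0
  3-0 → 3
  6-6 → 0
  1-2 → 7 (borrow)
  2-0-1 → 1
  1-1 → 0

0o1703034656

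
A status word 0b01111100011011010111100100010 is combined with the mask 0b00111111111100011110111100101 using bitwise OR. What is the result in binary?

0b01111111111111011111111100111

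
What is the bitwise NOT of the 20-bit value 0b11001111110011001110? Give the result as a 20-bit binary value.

0b00110000001100110001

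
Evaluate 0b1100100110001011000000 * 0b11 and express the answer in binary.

Multiply each base-2 digit by 3, carrying:
  0×3 = 0 → write 0
  0×3 = 0 → write 0
  0×3 = 0 → write 0
  0×3 = 0 → write 0
  0×3 = 0 → write 0
  0×3 = 0 → write 0
  1×3 = 3 → write 1 carry 1
  1×3+1 = 4 → write 0 carry 2
  0×3+2 = 2 → write 0 carry 1
  1×3+1 = 4 → write 0 carry 2
  0×3+2 = 2 → write 0 carry 1
  0×3+1 = 1 → write 1
  0×3 = 0 → write 0
  1×3 = 3 → write 1 carry 1
  1×3+1 = 4 → write 0 carry 2
  0×3+2 = 2 → write 0 carry 1
  0×3+1 = 1 → write 1
  1×3 = 3 → write 1 carry 1
  0×3+1 = 1 → write 1
  0×3 = 0 → write 0
  1×3 = 3 → write 1 carry 1
  1×3+1 = 4 → write 0 carry 2
  remaining carry: 10

0b100101110010100001000000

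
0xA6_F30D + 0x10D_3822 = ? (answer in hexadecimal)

Add column by column in base 16, right to left:
  D+2 = F
  0+2 = 2
  3+8 = B
  F+3 = 2 carry 1
  6+D+1 = 4 carry 1
  A+0+1 = B
  0+1 = 1

0x1B42B2F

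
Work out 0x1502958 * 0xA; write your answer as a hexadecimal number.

0xD219D70

Multiply each base-16 digit by 10, carrying:
  8×10 = 80 → write 0 carry 5
  5×10+5 = 55 → write 7 carry 3
  9×10+3 = 93 → write D carry 5
  2×10+5 = 25 → write 9 carry 1
  0×10+1 = 1 → write 1
  5×10 = 50 → write 2 carry 3
  1×10+3 = 13 → write D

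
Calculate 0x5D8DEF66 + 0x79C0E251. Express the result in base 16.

0xD74ED1B7

Add column by column in base 16, right to left:
  6+1 = 7
  6+5 = B
  F+2 = 1 carry 1
  E+E+1 = D carry 1
  D+0+1 = E
  8+C = 4 carry 1
  D+9+1 = 7 carry 1
  5+7+1 = D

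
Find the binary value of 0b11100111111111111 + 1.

0b11101000000000000

The trailing 12 digits are 1 (max in base 2), so adding 1 cascades: they roll to 0 and the next digit up increments.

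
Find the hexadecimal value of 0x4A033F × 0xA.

0x2E42076

Multiply each base-16 digit by 10, carrying:
  F×10 = 150 → write 6 carry 9
  3×10+9 = 39 → write 7 carry 2
  3×10+2 = 32 → write 0 carry 2
  0×10+2 = 2 → write 2
  A×10 = 100 → write 4 carry 6
  4×10+6 = 46 → write E carry 2
  remaining carry: 2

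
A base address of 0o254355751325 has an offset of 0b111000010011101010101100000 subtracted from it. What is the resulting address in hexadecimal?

0x55cadfd75

0o254355751325 = 0x563b7d2d5 in hexadecimal.
0b111000010011101010101100000 = 0x709d560 in hexadecimal.
Subtract column by column in base 16:
  5-0 → 5
  d-6 → 7
  2-5 → d (borrow)
  d-d-1 → f (borrow)
  7-9-1 → d (borrow)
  b-0-1 → a
  3-7 → c (borrow)
  6-0-1 → 5
  5-0 → 5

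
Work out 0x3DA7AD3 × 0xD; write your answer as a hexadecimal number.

0x32183CB7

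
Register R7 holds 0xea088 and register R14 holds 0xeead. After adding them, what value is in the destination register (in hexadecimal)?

Add column by column in base 16, right to left:
  8+d = 5 carry 1
  8+a+1 = 3 carry 1
  0+e+1 = f
  a+e = 8 carry 1
  e+0+1 = f

0xf8f35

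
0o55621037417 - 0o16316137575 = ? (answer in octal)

0o37302677622

Subtract column by column in base 8:
  7-5 → 2
  1-7 → 2 (borrow)
  4-5-1 → 6 (borrow)
  7-7-1 → 7 (borrow)
  3-3-1 → 7 (borrow)
  0-1-1 → 6 (borrow)
  1-6-1 → 2 (borrow)
  2-1-1 → 0
  6-3 → 3
  5-6 → 7 (borrow)
  5-1-1 → 3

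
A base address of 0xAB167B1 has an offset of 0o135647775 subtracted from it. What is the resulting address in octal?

0xAB167B1 = 0o1254263661 in octal.
Subtract column by column in base 8:
  1-5 → 4 (borrow)
  6-7-1 → 6 (borrow)
  6-7-1 → 6 (borrow)
  3-7-1 → 3 (borrow)
  6-4-1 → 1
  2-6 → 4 (borrow)
  4-5-1 → 6 (borrow)
  5-3-1 → 1
  2-1 → 1
  1-0 → 1

0o1116413664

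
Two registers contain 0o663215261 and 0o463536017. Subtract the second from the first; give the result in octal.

Subtract column by column in base 8:
  1-7 → 2 (borrow)
  6-1-1 → 4
  2-0 → 2
  5-6 → 7 (borrow)
  1-3-1 → 5 (borrow)
  2-5-1 → 4 (borrow)
  3-3-1 → 7 (borrow)
  6-6-1 → 7 (borrow)
  6-4-1 → 1

0o177457242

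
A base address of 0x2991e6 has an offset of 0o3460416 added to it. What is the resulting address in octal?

0o15771364

0x2991e6 = 0o12310746 in octal.
Add column by column in base 8, right to left:
  6+6 = 4 carry 1
  4+1+1 = 6
  7+4 = 3 carry 1
  0+0+1 = 1
  1+6 = 7
  3+4 = 7
  2+3 = 5
  1+0 = 1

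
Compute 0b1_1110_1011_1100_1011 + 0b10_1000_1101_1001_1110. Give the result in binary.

Add column by column in base 2, right to left:
  1+0 = 1
  1+1 = 0 carry 1
  0+1+1 = 0 carry 1
  1+1+1 = 1 carry 1
  0+1+1 = 0 carry 1
  0+0+1 = 1
  1+0 = 1
  1+1 = 0 carry 1
  1+1+1 = 1 carry 1
  1+0+1 = 0 carry 1
  0+1+1 = 0 carry 1
  1+1+1 = 1 carry 1
  0+0+1 = 1
  1+0 = 1
  1+0 = 1
  1+1 = 0 carry 1
  1+0+1 = 0 carry 1
  0+1+1 = 0 carry 1
  final carry 1

0b1000111100101101001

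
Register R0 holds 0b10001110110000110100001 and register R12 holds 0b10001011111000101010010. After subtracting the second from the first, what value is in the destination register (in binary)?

Subtract column by column in base 2:
  1-0 → 1
  0-1 → 1 (borrow)
  0-0-1 → 1 (borrow)
  0-0-1 → 1 (borrow)
  0-1-1 → 0 (borrow)
  1-0-1 → 0
  0-1 → 1 (borrow)
  1-0-1 → 0
  1-1 → 0
  0-0 → 0
  0-0 → 0
  0-0 → 0
  0-1 → 1 (borrow)
  1-1-1 → 1 (borrow)
  1-1-1 → 1 (borrow)
  0-1-1 → 0 (borrow)
  1-1-1 → 1 (borrow)
  1-0-1 → 0
  1-1 → 0
  0-0 → 0
  0-0 → 0
  0-0 → 0
  1-1 → 0

0b10111000001001111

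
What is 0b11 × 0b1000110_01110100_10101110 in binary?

0b110100110101111000001010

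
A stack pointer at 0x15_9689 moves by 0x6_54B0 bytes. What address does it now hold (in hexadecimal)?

Add column by column in base 16, right to left:
  9+0 = 9
  8+B = 3 carry 1
  6+4+1 = B
  9+5 = E
  5+6 = B
  1+0 = 1

0x1BEB39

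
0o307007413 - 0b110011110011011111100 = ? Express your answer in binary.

0b11000000100010100000001111

0o307007413 = 0b11000111000000111100001011 in binary.
Subtract column by column in base 2:
  1-0 → 1
  1-0 → 1
  0-1 → 1 (borrow)
  1-1-1 → 1 (borrow)
  0-1-1 → 0 (borrow)
  0-1-1 → 0 (borrow)
  0-1-1 → 0 (borrow)
  0-1-1 → 0 (borrow)
  1-0-1 → 0
  1-1 → 0
  1-1 → 0
  1-0 → 1
  0-0 → 0
  0-1 → 1 (borrow)
  0-1-1 → 0 (borrow)
  0-1-1 → 0 (borrow)
  0-1-1 → 0 (borrow)
  0-0-1 → 1 (borrow)
  1-0-1 → 0
  1-1 → 0
  1-1 → 0
  0-0 → 0
  0-0 → 0
  0-0 → 0
  1-0 → 1
  1-0 → 1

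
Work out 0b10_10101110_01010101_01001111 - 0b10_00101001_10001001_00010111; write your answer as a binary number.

Subtract column by column in base 2:
  1-1 → 0
  1-1 → 0
  1-1 → 0
  1-0 → 1
  0-1 → 1 (borrow)
  0-0-1 → 1 (borrow)
  1-0-1 → 0
  0-0 → 0
  1-1 → 0
  0-0 → 0
  1-0 → 1
  0-1 → 1 (borrow)
  1-0-1 → 0
  0-0 → 0
  1-0 → 1
  0-1 → 1 (borrow)
  0-1-1 → 0 (borrow)
  1-0-1 → 0
  1-0 → 1
  1-1 → 0
  0-0 → 0
  1-1 → 0
  0-0 → 0
  1-0 → 1
  0-0 → 0
  1-1 → 0

0b100001001100110000111000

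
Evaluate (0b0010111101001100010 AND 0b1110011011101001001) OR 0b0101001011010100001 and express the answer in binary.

0b111011011011100001

0b0010111101001100010 AND 0b1110011011101001001 = 0b0010011001001000000.
Then OR with 0b0101001011010100001.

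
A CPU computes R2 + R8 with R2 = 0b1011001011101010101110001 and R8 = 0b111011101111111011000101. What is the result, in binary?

0b10010101001101010000110110

Add column by column in base 2, right to left:
  1+1 = 0 carry 1
  0+0+1 = 1
  0+1 = 1
  0+0 = 0
  1+0 = 1
  1+0 = 1
  1+1 = 0 carry 1
  0+1+1 = 0 carry 1
  1+0+1 = 0 carry 1
  0+1+1 = 0 carry 1
  1+1+1 = 1 carry 1
  0+1+1 = 0 carry 1
  1+1+1 = 1 carry 1
  0+1+1 = 0 carry 1
  1+1+1 = 1 carry 1
  1+1+1 = 1 carry 1
  1+0+1 = 0 carry 1
  0+1+1 = 0 carry 1
  1+1+1 = 1 carry 1
  0+1+1 = 0 carry 1
  0+0+1 = 1
  1+1 = 0 carry 1
  1+1+1 = 1 carry 1
  0+1+1 = 0 carry 1
  1+0+1 = 0 carry 1
  final carry 1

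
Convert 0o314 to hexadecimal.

0xCC

Each octal digit is 3 bits: 3=011 1=001 4=100.
Group the bits into nibbles: 1100 1100 → CC.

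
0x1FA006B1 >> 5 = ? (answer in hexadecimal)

5 bits is not a whole number of base-16 digits; in binary: 11111101000000000011010110001 >> 5 = 111111010000000000110101.

0xFD0035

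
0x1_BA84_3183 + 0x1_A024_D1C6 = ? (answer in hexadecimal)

Add column by column in base 16, right to left:
  3+6 = 9
  8+C = 4 carry 1
  1+1+1 = 3
  3+D = 0 carry 1
  4+4+1 = 9
  8+2 = A
  A+0 = A
  B+A = 5 carry 1
  1+1+1 = 3

0x35AA90349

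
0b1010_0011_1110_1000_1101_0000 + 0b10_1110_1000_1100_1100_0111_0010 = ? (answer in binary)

0b11100011001011010101000010

Add column by column in base 2, right to left:
  0+0 = 0
  0+1 = 1
  0+0 = 0
  0+0 = 0
  1+1 = 0 carry 1
  0+1+1 = 0 carry 1
  1+1+1 = 1 carry 1
  1+0+1 = 0 carry 1
  0+0+1 = 1
  0+0 = 0
  0+1 = 1
  1+1 = 0 carry 1
  0+0+1 = 1
  1+0 = 1
  1+1 = 0 carry 1
  1+1+1 = 1 carry 1
  1+0+1 = 0 carry 1
  1+0+1 = 0 carry 1
  0+0+1 = 1
  0+1 = 1
  0+0 = 0
  1+1 = 0 carry 1
  0+1+1 = 0 carry 1
  1+1+1 = 1 carry 1
  0+0+1 = 1
  0+1 = 1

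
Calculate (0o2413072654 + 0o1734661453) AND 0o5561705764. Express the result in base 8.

Add column by column in base 8, right to left:
  4+3 = 7
  5+5 = 2 carry 1
  6+4+1 = 3 carry 1
  2+1+1 = 4
  7+6 = 5 carry 1
  0+6+1 = 7
  3+4 = 7
  1+3 = 4
  4+7 = 3 carry 1
  2+1+1 = 4
Sum = 0o4347754327; now AND with 0o5561705764:
  4&5=4, 3&5=1, 4&6=4, 7&1=1, 7&7=7, 5&0=0, 4&5=4, 3&7=3, 2&6=2, 7&4=4

0o4141704324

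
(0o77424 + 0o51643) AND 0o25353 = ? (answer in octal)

Add column by column in base 8, right to left:
  4+3 = 7
  2+4 = 6
  4+6 = 2 carry 1
  7+1+1 = 1 carry 1
  7+5+1 = 5 carry 1
  final carry 1
Sum = 0o151267; now AND with 0o25353:
  1&0=0, 5&2=0, 1&5=1, 2&3=2, 6&5=4, 7&3=3

0o1243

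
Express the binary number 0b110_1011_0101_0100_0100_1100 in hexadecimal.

0x6B544C

Group the bits into nibbles: 0110 1011 0101 0100 0100 1100 → 6B544C.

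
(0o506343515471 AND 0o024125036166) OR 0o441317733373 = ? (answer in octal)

0o506343515471 AND 0o024125036166 = 0o004101014060.
Then OR with 0o441317733373.

0o445317737373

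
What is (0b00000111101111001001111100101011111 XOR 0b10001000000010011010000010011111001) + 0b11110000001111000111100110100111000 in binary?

First 0b00000111101111001001111100101011111 XOR 0b10001000000010011010000010011111001 = 0b10001111101101010011111110110100110.
Add column by column in base 2, right to left:
  0+0 = 0
  1+0 = 1
  1+0 = 1
  0+1 = 1
  0+1 = 1
  1+1 = 0 carry 1
  0+0+1 = 1
  1+0 = 1
  1+1 = 0 carry 1
  0+0+1 = 1
  1+1 = 0 carry 1
  1+1+1 = 1 carry 1
  1+0+1 = 0 carry 1
  1+0+1 = 0 carry 1
  1+1+1 = 1 carry 1
  1+1+1 = 1 carry 1
  1+1+1 = 1 carry 1
  0+1+1 = 0 carry 1
  0+0+1 = 1
  1+0 = 1
  0+0 = 0
  1+1 = 0 carry 1
  0+1+1 = 0 carry 1
  1+1+1 = 1 carry 1
  1+1+1 = 1 carry 1
  0+0+1 = 1
  1+0 = 1
  1+0 = 1
  1+0 = 1
  1+0 = 1
  1+0 = 1
  0+1 = 1
  0+1 = 1
  0+1 = 1
  1+1 = 0 carry 1
  final carry 1

0b101111111111100011011100101011011110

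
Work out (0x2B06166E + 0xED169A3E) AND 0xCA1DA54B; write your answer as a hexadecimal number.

0x81CA008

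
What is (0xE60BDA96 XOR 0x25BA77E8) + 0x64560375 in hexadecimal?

First 0xE60BDA96 XOR 0x25BA77E8 = 0xC3B1AD7E.
Add column by column in base 16, right to left:
  E+5 = 3 carry 1
  7+7+1 = F
  D+3 = 0 carry 1
  A+0+1 = B
  1+6 = 7
  B+5 = 0 carry 1
  3+4+1 = 8
  C+6 = 2 carry 1
  final carry 1

0x12807B0F3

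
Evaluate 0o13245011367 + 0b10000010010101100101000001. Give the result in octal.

0b10000010010101100101000001 = 0o202254501 in octal.
Add column by column in base 8, right to left:
  7+1 = 0 carry 1
  6+0+1 = 7
  3+5 = 0 carry 1
  1+4+1 = 6
  1+5 = 6
  0+2 = 2
  5+2 = 7
  4+0 = 4
  2+2 = 4
  3+0 = 3
  1+0 = 1

0o13447266070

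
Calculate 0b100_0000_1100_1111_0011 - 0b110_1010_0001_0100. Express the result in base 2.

0b111010001011011111

Subtract column by column in base 2:
  1-0 → 1
  1-0 → 1
  0-1 → 1 (borrow)
  0-0-1 → 1 (borrow)
  1-1-1 → 1 (borrow)
  1-0-1 → 0
  1-0 → 1
  1-0 → 1
  0-0 → 0
  0-1 → 1 (borrow)
  1-0-1 → 0
  1-1 → 0
  0-0 → 0
  0-1 → 1 (borrow)
  0-1-1 → 0 (borrow)
  0-0-1 → 1 (borrow)
  0-0-1 → 1 (borrow)
  0-0-1 → 1 (borrow)
  1-0-1 → 0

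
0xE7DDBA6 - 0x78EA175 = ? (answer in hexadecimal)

0x6EF3A31

Subtract column by column in base 16:
  6-5 → 1
  A-7 → 3
  B-1 → A
  D-A → 3
  D-E → F (borrow)
  7-8-1 → E (borrow)
  E-7-1 → 6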